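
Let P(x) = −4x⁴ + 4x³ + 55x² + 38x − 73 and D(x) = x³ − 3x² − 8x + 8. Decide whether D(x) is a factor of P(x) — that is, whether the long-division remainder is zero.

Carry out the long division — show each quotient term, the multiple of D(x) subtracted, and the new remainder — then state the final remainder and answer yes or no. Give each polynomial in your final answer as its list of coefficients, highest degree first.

R = [-1, 6, -9], so D(x) is not a factor of P(x). no

Step 1: lead(−4x⁴ + 4x³ + 55x² + 38x − 73) ÷ lead(D) = −4x⁴ ÷ x³ = −4x. Subtract (−4x)·D = −4x⁴ + 12x³ + 32x² − 32x. Remainder: −8x³ + 23x² + 70x − 73.
Step 2: lead(−8x³ + 23x² + 70x − 73) ÷ lead(D) = −8x³ ÷ x³ = −8. Subtract (−8)·D = −8x³ + 24x² + 64x − 64. Remainder: −x² + 6x − 9.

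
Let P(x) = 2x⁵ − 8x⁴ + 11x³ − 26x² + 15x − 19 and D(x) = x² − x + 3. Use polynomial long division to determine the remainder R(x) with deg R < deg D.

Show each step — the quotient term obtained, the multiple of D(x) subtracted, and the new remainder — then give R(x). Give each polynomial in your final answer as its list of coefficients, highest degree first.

R = [9, 8]

Step 1: lead(2x⁵ − 8x⁴ + 11x³ − 26x² + 15x − 19) ÷ lead(D) = 2x⁵ ÷ x² = 2x³. Subtract (2x³)·D = 2x⁵ − 2x⁴ + 6x³. Remainder: −6x⁴ + 5x³ − 26x² + 15x − 19.
Step 2: lead(−6x⁴ + 5x³ − 26x² + 15x − 19) ÷ lead(D) = −6x⁴ ÷ x² = −6x². Subtract (−6x²)·D = −6x⁴ + 6x³ − 18x². Remainder: −x³ − 8x² + 15x − 19.
Step 3: lead(−x³ − 8x² + 15x − 19) ÷ lead(D) = −x³ ÷ x² = −x. Subtract (−x)·D = −x³ + x² − 3x. Remainder: −9x² + 18x − 19.
Step 4: lead(−9x² + 18x − 19) ÷ lead(D) = −9x² ÷ x² = −9. Subtract (−9)·D = −9x² + 9x − 27. Remainder: 9x + 8.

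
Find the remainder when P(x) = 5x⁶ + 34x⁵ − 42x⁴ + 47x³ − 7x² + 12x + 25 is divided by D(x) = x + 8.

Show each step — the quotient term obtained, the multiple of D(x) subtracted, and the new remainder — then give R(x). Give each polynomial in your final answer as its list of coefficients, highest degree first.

Step 1: lead(5x⁶ + 34x⁵ − 42x⁴ + 47x³ − 7x² + 12x + 25) ÷ lead(D) = 5x⁶ ÷ x = 5x⁵. Subtract (5x⁵)·D = 5x⁶ + 40x⁵. Remainder: −6x⁵ − 42x⁴ + 47x³ − 7x² + 12x + 25.
Step 2: lead(−6x⁵ − 42x⁴ + 47x³ − 7x² + 12x + 25) ÷ lead(D) = −6x⁵ ÷ x = −6x⁴. Subtract (−6x⁴)·D = −6x⁵ − 48x⁴. Remainder: 6x⁴ + 47x³ − 7x² + 12x + 25.
Step 3: lead(6x⁴ + 47x³ − 7x² + 12x + 25) ÷ lead(D) = 6x⁴ ÷ x = 6x³. Subtract (6x³)·D = 6x⁴ + 48x³. Remainder: −x³ − 7x² + 12x + 25.
Step 4: lead(−x³ − 7x² + 12x + 25) ÷ lead(D) = −x³ ÷ x = −x². Subtract (−x²)·D = −x³ − 8x². Remainder: x² + 12x + 25.
Step 5: lead(x² + 12x + 25) ÷ lead(D) = x² ÷ x = x. Subtract (x)·D = x² + 8x. Remainder: 4x + 25.
Step 6: lead(4x + 25) ÷ lead(D) = 4x ÷ x = 4. Subtract (4)·D = 4x + 32. Remainder: −7.

R = [-7]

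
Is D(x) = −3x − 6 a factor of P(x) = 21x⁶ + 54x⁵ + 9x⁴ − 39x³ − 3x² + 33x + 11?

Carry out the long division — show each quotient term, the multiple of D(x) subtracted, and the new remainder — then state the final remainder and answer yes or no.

Step 1: lead(21x⁶ + 54x⁵ + 9x⁴ − 39x³ − 3x² + 33x + 11) ÷ lead(D) = 21x⁶ ÷ −3x = −7x⁵. Subtract (−7x⁵)·D = 21x⁶ + 42x⁵. Remainder: 12x⁵ + 9x⁴ − 39x³ − 3x² + 33x + 11.
Step 2: lead(12x⁵ + 9x⁴ − 39x³ − 3x² + 33x + 11) ÷ lead(D) = 12x⁵ ÷ −3x = −4x⁴. Subtract (−4x⁴)·D = 12x⁵ + 24x⁴. Remainder: −15x⁴ − 39x³ − 3x² + 33x + 11.
Step 3: lead(−15x⁴ − 39x³ − 3x² + 33x + 11) ÷ lead(D) = −15x⁴ ÷ −3x = 5x³. Subtract (5x³)·D = −15x⁴ − 30x³. Remainder: −9x³ − 3x² + 33x + 11.
Step 4: lead(−9x³ − 3x² + 33x + 11) ÷ lead(D) = −9x³ ÷ −3x = 3x². Subtract (3x²)·D = −9x³ − 18x². Remainder: 15x² + 33x + 11.
Step 5: lead(15x² + 33x + 11) ÷ lead(D) = 15x² ÷ −3x = −5x. Subtract (−5x)·D = 15x² + 30x. Remainder: 3x + 11.
Step 6: lead(3x + 11) ÷ lead(D) = 3x ÷ −3x = −1. Subtract (−1)·D = 3x + 6. Remainder: 5.

R(x) = 5, so D(x) is not a factor of P(x). no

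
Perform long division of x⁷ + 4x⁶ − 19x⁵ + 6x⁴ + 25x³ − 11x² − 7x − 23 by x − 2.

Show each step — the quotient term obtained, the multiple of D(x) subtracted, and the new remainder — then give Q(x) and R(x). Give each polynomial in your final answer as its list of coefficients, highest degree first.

Q = [1, 6, -7, -8, 9, 7, 7]; R = [-9]

Step 1: lead(x⁷ + 4x⁶ − 19x⁵ + 6x⁴ + 25x³ − 11x² − 7x − 23) ÷ lead(D) = x⁷ ÷ x = x⁶. Subtract (x⁶)·D = x⁷ − 2x⁶. Remainder: 6x⁶ − 19x⁵ + 6x⁴ + 25x³ − 11x² − 7x − 23.
Step 2: lead(6x⁶ − 19x⁵ + 6x⁴ + 25x³ − 11x² − 7x − 23) ÷ lead(D) = 6x⁶ ÷ x = 6x⁵. Subtract (6x⁵)·D = 6x⁶ − 12x⁵. Remainder: −7x⁵ + 6x⁴ + 25x³ − 11x² − 7x − 23.
Step 3: lead(−7x⁵ + 6x⁴ + 25x³ − 11x² − 7x − 23) ÷ lead(D) = −7x⁵ ÷ x = −7x⁴. Subtract (−7x⁴)·D = −7x⁵ + 14x⁴. Remainder: −8x⁴ + 25x³ − 11x² − 7x − 23.
Step 4: lead(−8x⁴ + 25x³ − 11x² − 7x − 23) ÷ lead(D) = −8x⁴ ÷ x = −8x³. Subtract (−8x³)·D = −8x⁴ + 16x³. Remainder: 9x³ − 11x² − 7x − 23.
Step 5: lead(9x³ − 11x² − 7x − 23) ÷ lead(D) = 9x³ ÷ x = 9x². Subtract (9x²)·D = 9x³ − 18x². Remainder: 7x² − 7x − 23.
Step 6: lead(7x² − 7x − 23) ÷ lead(D) = 7x² ÷ x = 7x. Subtract (7x)·D = 7x² − 14x. Remainder: 7x − 23.
Step 7: lead(7x − 23) ÷ lead(D) = 7x ÷ x = 7. Subtract (7)·D = 7x − 14. Remainder: −9.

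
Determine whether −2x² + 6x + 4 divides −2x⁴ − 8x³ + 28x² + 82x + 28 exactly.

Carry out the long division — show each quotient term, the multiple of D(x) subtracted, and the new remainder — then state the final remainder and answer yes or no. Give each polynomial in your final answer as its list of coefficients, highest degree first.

Step 1: lead(−2x⁴ − 8x³ + 28x² + 82x + 28) ÷ lead(D) = −2x⁴ ÷ −2x² = x². Subtract (x²)·D = −2x⁴ + 6x³ + 4x². Remainder: −14x³ + 24x² + 82x + 28.
Step 2: lead(−14x³ + 24x² + 82x + 28) ÷ lead(D) = −14x³ ÷ −2x² = 7x. Subtract (7x)·D = −14x³ + 42x² + 28x. Remainder: −18x² + 54x + 28.
Step 3: lead(−18x² + 54x + 28) ÷ lead(D) = −18x² ÷ −2x² = 9. Subtract (9)·D = −18x² + 54x + 36. Remainder: −8.

R = [-8], so D(x) is not a factor of P(x). no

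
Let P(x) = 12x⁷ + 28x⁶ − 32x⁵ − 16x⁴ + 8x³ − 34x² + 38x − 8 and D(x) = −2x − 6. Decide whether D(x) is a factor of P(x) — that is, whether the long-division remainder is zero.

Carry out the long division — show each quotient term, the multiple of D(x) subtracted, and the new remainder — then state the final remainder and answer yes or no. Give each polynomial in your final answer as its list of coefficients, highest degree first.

R = [4], so D(x) is not a factor of P(x). no

Step 1: lead(12x⁷ + 28x⁶ − 32x⁵ − 16x⁴ + 8x³ − 34x² + 38x − 8) ÷ lead(D) = 12x⁷ ÷ −2x = −6x⁶. Subtract (−6x⁶)·D = 12x⁷ + 36x⁶. Remainder: −8x⁶ − 32x⁵ − 16x⁴ + 8x³ − 34x² + 38x − 8.
Step 2: lead(−8x⁶ − 32x⁵ − 16x⁴ + 8x³ − 34x² + 38x − 8) ÷ lead(D) = −8x⁶ ÷ −2x = 4x⁵. Subtract (4x⁵)·D = −8x⁶ − 24x⁵. Remainder: −8x⁵ − 16x⁴ + 8x³ − 34x² + 38x − 8.
Step 3: lead(−8x⁵ − 16x⁴ + 8x³ − 34x² + 38x − 8) ÷ lead(D) = −8x⁵ ÷ −2x = 4x⁴. Subtract (4x⁴)·D = −8x⁵ − 24x⁴. Remainder: 8x⁴ + 8x³ − 34x² + 38x − 8.
Step 4: lead(8x⁴ + 8x³ − 34x² + 38x − 8) ÷ lead(D) = 8x⁴ ÷ −2x = −4x³. Subtract (−4x³)·D = 8x⁴ + 24x³. Remainder: −16x³ − 34x² + 38x − 8.
Step 5: lead(−16x³ − 34x² + 38x − 8) ÷ lead(D) = −16x³ ÷ −2x = 8x². Subtract (8x²)·D = −16x³ − 48x². Remainder: 14x² + 38x − 8.
Step 6: lead(14x² + 38x − 8) ÷ lead(D) = 14x² ÷ −2x = −7x. Subtract (−7x)·D = 14x² + 42x. Remainder: −4x − 8.
Step 7: lead(−4x − 8) ÷ lead(D) = −4x ÷ −2x = 2. Subtract (2)·D = −4x − 12. Remainder: 4.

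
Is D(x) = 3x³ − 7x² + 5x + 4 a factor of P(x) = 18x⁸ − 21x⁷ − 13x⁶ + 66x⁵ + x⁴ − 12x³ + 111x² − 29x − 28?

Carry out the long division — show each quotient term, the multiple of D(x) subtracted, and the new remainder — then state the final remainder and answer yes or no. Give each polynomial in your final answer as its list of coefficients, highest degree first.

R = [8], so D(x) is not a factor of P(x). no

Step 1: lead(18x⁸ − 21x⁷ − 13x⁶ + 66x⁵ + x⁴ − 12x³ + 111x² − 29x − 28) ÷ lead(D) = 18x⁸ ÷ 3x³ = 6x⁵. Subtract (6x⁵)·D = 18x⁸ − 42x⁷ + 30x⁶ + 24x⁵. Remainder: 21x⁷ − 43x⁶ + 42x⁵ + x⁴ − 12x³ + 111x² − 29x − 28.
Step 2: lead(21x⁷ − 43x⁶ + 42x⁵ + x⁴ − 12x³ + 111x² − 29x − 28) ÷ lead(D) = 21x⁷ ÷ 3x³ = 7x⁴. Subtract (7x⁴)·D = 21x⁷ − 49x⁶ + 35x⁵ + 28x⁴. Remainder: 6x⁶ + 7x⁵ − 27x⁴ − 12x³ + 111x² − 29x − 28.
Step 3: lead(6x⁶ + 7x⁵ − 27x⁴ − 12x³ + 111x² − 29x − 28) ÷ lead(D) = 6x⁶ ÷ 3x³ = 2x³. Subtract (2x³)·D = 6x⁶ − 14x⁵ + 10x⁴ + 8x³. Remainder: 21x⁵ − 37x⁴ − 20x³ + 111x² − 29x − 28.
Step 4: lead(21x⁵ − 37x⁴ − 20x³ + 111x² − 29x − 28) ÷ lead(D) = 21x⁵ ÷ 3x³ = 7x². Subtract (7x²)·D = 21x⁵ − 49x⁴ + 35x³ + 28x². Remainder: 12x⁴ − 55x³ + 83x² − 29x − 28.
Step 5: lead(12x⁴ − 55x³ + 83x² − 29x − 28) ÷ lead(D) = 12x⁴ ÷ 3x³ = 4x. Subtract (4x)·D = 12x⁴ − 28x³ + 20x² + 16x. Remainder: −27x³ + 63x² − 45x − 28.
Step 6: lead(−27x³ + 63x² − 45x − 28) ÷ lead(D) = −27x³ ÷ 3x³ = −9. Subtract (−9)·D = −27x³ + 63x² − 45x − 36. Remainder: 8.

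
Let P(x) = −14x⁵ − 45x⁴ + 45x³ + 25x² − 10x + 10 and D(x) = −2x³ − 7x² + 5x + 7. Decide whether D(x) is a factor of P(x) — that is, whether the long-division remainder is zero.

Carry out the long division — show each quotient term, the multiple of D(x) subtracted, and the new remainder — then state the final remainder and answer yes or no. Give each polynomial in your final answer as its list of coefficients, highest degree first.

R = [-6, -4], so D(x) is not a factor of P(x). no

Step 1: lead(−14x⁵ − 45x⁴ + 45x³ + 25x² − 10x + 10) ÷ lead(D) = −14x⁵ ÷ −2x³ = 7x². Subtract (7x²)·D = −14x⁵ − 49x⁴ + 35x³ + 49x². Remainder: 4x⁴ + 10x³ − 24x² − 10x + 10.
Step 2: lead(4x⁴ + 10x³ − 24x² − 10x + 10) ÷ lead(D) = 4x⁴ ÷ −2x³ = −2x. Subtract (−2x)·D = 4x⁴ + 14x³ − 10x² − 14x. Remainder: −4x³ − 14x² + 4x + 10.
Step 3: lead(−4x³ − 14x² + 4x + 10) ÷ lead(D) = −4x³ ÷ −2x³ = 2. Subtract (2)·D = −4x³ − 14x² + 10x + 14. Remainder: −6x − 4.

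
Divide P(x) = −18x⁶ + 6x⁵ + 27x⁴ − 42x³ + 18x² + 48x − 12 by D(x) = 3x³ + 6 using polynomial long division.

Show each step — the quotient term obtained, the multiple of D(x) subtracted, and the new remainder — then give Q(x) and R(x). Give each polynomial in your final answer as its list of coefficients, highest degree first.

Step 1: lead(−18x⁶ + 6x⁵ + 27x⁴ − 42x³ + 18x² + 48x − 12) ÷ lead(D) = −18x⁶ ÷ 3x³ = −6x³. Subtract (−6x³)·D = −18x⁶ − 36x³. Remainder: 6x⁵ + 27x⁴ − 6x³ + 18x² + 48x − 12.
Step 2: lead(6x⁵ + 27x⁴ − 6x³ + 18x² + 48x − 12) ÷ lead(D) = 6x⁵ ÷ 3x³ = 2x². Subtract (2x²)·D = 6x⁵ + 12x². Remainder: 27x⁴ − 6x³ + 6x² + 48x − 12.
Step 3: lead(27x⁴ − 6x³ + 6x² + 48x − 12) ÷ lead(D) = 27x⁴ ÷ 3x³ = 9x. Subtract (9x)·D = 27x⁴ + 54x. Remainder: −6x³ + 6x² − 6x − 12.
Step 4: lead(−6x³ + 6x² − 6x − 12) ÷ lead(D) = −6x³ ÷ 3x³ = −2. Subtract (−2)·D = −6x³ − 12. Remainder: 6x² − 6x.

Q = [-6, 2, 9, -2]; R = [6, -6, 0]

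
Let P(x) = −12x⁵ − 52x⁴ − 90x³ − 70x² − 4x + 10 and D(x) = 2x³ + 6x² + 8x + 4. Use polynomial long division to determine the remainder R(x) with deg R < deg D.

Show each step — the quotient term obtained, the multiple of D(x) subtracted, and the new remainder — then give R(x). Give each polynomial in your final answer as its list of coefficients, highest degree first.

R = [4, -2]

Step 1: lead(−12x⁵ − 52x⁴ − 90x³ − 70x² − 4x + 10) ÷ lead(D) = −12x⁵ ÷ 2x³ = −6x². Subtract (−6x²)·D = −12x⁵ − 36x⁴ − 48x³ − 24x². Remainder: −16x⁴ − 42x³ − 46x² − 4x + 10.
Step 2: lead(−16x⁴ − 42x³ − 46x² − 4x + 10) ÷ lead(D) = −16x⁴ ÷ 2x³ = −8x. Subtract (−8x)·D = −16x⁴ − 48x³ − 64x² − 32x. Remainder: 6x³ + 18x² + 28x + 10.
Step 3: lead(6x³ + 18x² + 28x + 10) ÷ lead(D) = 6x³ ÷ 2x³ = 3. Subtract (3)·D = 6x³ + 18x² + 24x + 12. Remainder: 4x − 2.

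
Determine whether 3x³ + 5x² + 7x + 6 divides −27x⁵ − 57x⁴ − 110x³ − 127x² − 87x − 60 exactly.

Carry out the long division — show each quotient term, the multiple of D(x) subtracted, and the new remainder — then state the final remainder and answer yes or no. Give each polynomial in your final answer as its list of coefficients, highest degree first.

Step 1: lead(−27x⁵ − 57x⁴ − 110x³ − 127x² − 87x − 60) ÷ lead(D) = −27x⁵ ÷ 3x³ = −9x². Subtract (−9x²)·D = −27x⁵ − 45x⁴ − 63x³ − 54x². Remainder: −12x⁴ − 47x³ − 73x² − 87x − 60.
Step 2: lead(−12x⁴ − 47x³ − 73x² − 87x − 60) ÷ lead(D) = −12x⁴ ÷ 3x³ = −4x. Subtract (−4x)·D = −12x⁴ − 20x³ − 28x² − 24x. Remainder: −27x³ − 45x² − 63x − 60.
Step 3: lead(−27x³ − 45x² − 63x − 60) ÷ lead(D) = −27x³ ÷ 3x³ = −9. Subtract (−9)·D = −27x³ − 45x² − 63x − 54. Remainder: −6.

R = [-6], so D(x) is not a factor of P(x). no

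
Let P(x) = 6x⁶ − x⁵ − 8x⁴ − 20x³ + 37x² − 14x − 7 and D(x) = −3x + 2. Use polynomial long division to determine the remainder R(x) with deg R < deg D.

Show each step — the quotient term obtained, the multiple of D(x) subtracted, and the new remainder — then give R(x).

R(x) = −7

Step 1: lead(6x⁶ − x⁵ − 8x⁴ − 20x³ + 37x² − 14x − 7) ÷ lead(D) = 6x⁶ ÷ −3x = −2x⁵. Subtract (−2x⁵)·D = 6x⁶ − 4x⁵. Remainder: 3x⁵ − 8x⁴ − 20x³ + 37x² − 14x − 7.
Step 2: lead(3x⁵ − 8x⁴ − 20x³ + 37x² − 14x − 7) ÷ lead(D) = 3x⁵ ÷ −3x = −x⁴. Subtract (−x⁴)·D = 3x⁵ − 2x⁴. Remainder: −6x⁴ − 20x³ + 37x² − 14x − 7.
Step 3: lead(−6x⁴ − 20x³ + 37x² − 14x − 7) ÷ lead(D) = −6x⁴ ÷ −3x = 2x³. Subtract (2x³)·D = −6x⁴ + 4x³. Remainder: −24x³ + 37x² − 14x − 7.
Step 4: lead(−24x³ + 37x² − 14x − 7) ÷ lead(D) = −24x³ ÷ −3x = 8x². Subtract (8x²)·D = −24x³ + 16x². Remainder: 21x² − 14x − 7.
Step 5: lead(21x² − 14x − 7) ÷ lead(D) = 21x² ÷ −3x = −7x. Subtract (−7x)·D = 21x² − 14x. Remainder: −7.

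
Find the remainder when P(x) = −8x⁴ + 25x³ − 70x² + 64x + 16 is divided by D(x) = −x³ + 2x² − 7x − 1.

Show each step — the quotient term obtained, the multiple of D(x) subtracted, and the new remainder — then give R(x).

R(x) = 4x² + 9x + 7

Step 1: lead(−8x⁴ + 25x³ − 70x² + 64x + 16) ÷ lead(D) = −8x⁴ ÷ −x³ = 8x. Subtract (8x)·D = −8x⁴ + 16x³ − 56x² − 8x. Remainder: 9x³ − 14x² + 72x + 16.
Step 2: lead(9x³ − 14x² + 72x + 16) ÷ lead(D) = 9x³ ÷ −x³ = −9. Subtract (−9)·D = 9x³ − 18x² + 63x + 9. Remainder: 4x² + 9x + 7.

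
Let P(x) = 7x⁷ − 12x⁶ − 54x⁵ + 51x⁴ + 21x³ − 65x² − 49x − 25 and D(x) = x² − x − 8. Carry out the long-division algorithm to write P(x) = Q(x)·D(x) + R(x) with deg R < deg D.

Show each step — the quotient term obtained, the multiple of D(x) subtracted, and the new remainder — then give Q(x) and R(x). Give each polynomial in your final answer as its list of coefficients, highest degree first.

Q = [7, -5, -3, 8, 5, 4]; R = [-5, 7]

Step 1: lead(7x⁷ − 12x⁶ − 54x⁵ + 51x⁴ + 21x³ − 65x² − 49x − 25) ÷ lead(D) = 7x⁷ ÷ x² = 7x⁵. Subtract (7x⁵)·D = 7x⁷ − 7x⁶ − 56x⁵. Remainder: −5x⁶ + 2x⁵ + 51x⁴ + 21x³ − 65x² − 49x − 25.
Step 2: lead(−5x⁶ + 2x⁵ + 51x⁴ + 21x³ − 65x² − 49x − 25) ÷ lead(D) = −5x⁶ ÷ x² = −5x⁴. Subtract (−5x⁴)·D = −5x⁶ + 5x⁵ + 40x⁴. Remainder: −3x⁵ + 11x⁴ + 21x³ − 65x² − 49x − 25.
Step 3: lead(−3x⁵ + 11x⁴ + 21x³ − 65x² − 49x − 25) ÷ lead(D) = −3x⁵ ÷ x² = −3x³. Subtract (−3x³)·D = −3x⁵ + 3x⁴ + 24x³. Remainder: 8x⁴ − 3x³ − 65x² − 49x − 25.
Step 4: lead(8x⁴ − 3x³ − 65x² − 49x − 25) ÷ lead(D) = 8x⁴ ÷ x² = 8x². Subtract (8x²)·D = 8x⁴ − 8x³ − 64x². Remainder: 5x³ − x² − 49x − 25.
Step 5: lead(5x³ − x² − 49x − 25) ÷ lead(D) = 5x³ ÷ x² = 5x. Subtract (5x)·D = 5x³ − 5x² − 40x. Remainder: 4x² − 9x − 25.
Step 6: lead(4x² − 9x − 25) ÷ lead(D) = 4x² ÷ x² = 4. Subtract (4)·D = 4x² − 4x − 32. Remainder: −5x + 7.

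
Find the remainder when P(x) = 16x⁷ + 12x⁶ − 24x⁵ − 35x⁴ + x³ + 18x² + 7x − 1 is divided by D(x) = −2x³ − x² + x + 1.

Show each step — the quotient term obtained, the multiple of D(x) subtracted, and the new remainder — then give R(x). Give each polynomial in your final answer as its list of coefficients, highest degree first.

Step 1: lead(16x⁷ + 12x⁶ − 24x⁵ − 35x⁴ + x³ + 18x² + 7x − 1) ÷ lead(D) = 16x⁷ ÷ −2x³ = −8x⁴. Subtract (−8x⁴)·D = 16x⁷ + 8x⁶ − 8x⁵ − 8x⁴. Remainder: 4x⁶ − 16x⁵ − 27x⁴ + x³ + 18x² + 7x − 1.
Step 2: lead(4x⁶ − 16x⁵ − 27x⁴ + x³ + 18x² + 7x − 1) ÷ lead(D) = 4x⁶ ÷ −2x³ = −2x³. Subtract (−2x³)·D = 4x⁶ + 2x⁵ − 2x⁴ − 2x³. Remainder: −18x⁵ − 25x⁴ + 3x³ + 18x² + 7x − 1.
Step 3: lead(−18x⁵ − 25x⁴ + 3x³ + 18x² + 7x − 1) ÷ lead(D) = −18x⁵ ÷ −2x³ = 9x². Subtract (9x²)·D = −18x⁵ − 9x⁴ + 9x³ + 9x². Remainder: −16x⁴ − 6x³ + 9x² + 7x − 1.
Step 4: lead(−16x⁴ − 6x³ + 9x² + 7x − 1) ÷ lead(D) = −16x⁴ ÷ −2x³ = 8x. Subtract (8x)·D = −16x⁴ − 8x³ + 8x² + 8x. Remainder: 2x³ + x² − x − 1.
Step 5: lead(2x³ + x² − x − 1) ÷ lead(D) = 2x³ ÷ −2x³ = −1. Subtract (−1)·D = 2x³ + x² − x − 1. Remainder: 0.

R = [0]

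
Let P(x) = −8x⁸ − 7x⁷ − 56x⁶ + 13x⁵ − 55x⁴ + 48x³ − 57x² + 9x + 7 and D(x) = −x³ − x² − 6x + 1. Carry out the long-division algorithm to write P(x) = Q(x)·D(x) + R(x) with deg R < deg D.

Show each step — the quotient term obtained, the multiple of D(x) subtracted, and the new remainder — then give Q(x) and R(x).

Step 1: lead(−8x⁸ − 7x⁷ − 56x⁶ + 13x⁵ − 55x⁴ + 48x³ − 57x² + 9x + 7) ÷ lead(D) = −8x⁸ ÷ −x³ = 8x⁵. Subtract (8x⁵)·D = −8x⁸ − 8x⁷ − 48x⁶ + 8x⁵. Remainder: x⁷ − 8x⁶ + 5x⁵ − 55x⁴ + 48x³ − 57x² + 9x + 7.
Step 2: lead(x⁷ − 8x⁶ + 5x⁵ − 55x⁴ + 48x³ − 57x² + 9x + 7) ÷ lead(D) = x⁷ ÷ −x³ = −x⁴. Subtract (−x⁴)·D = x⁷ + x⁶ + 6x⁵ − x⁴. Remainder: −9x⁶ − x⁵ − 54x⁴ + 48x³ − 57x² + 9x + 7.
Step 3: lead(−9x⁶ − x⁵ − 54x⁴ + 48x³ − 57x² + 9x + 7) ÷ lead(D) = −9x⁶ ÷ −x³ = 9x³. Subtract (9x³)·D = −9x⁶ − 9x⁵ − 54x⁴ + 9x³. Remainder: 8x⁵ + 39x³ − 57x² + 9x + 7.
Step 4: lead(8x⁵ + 39x³ − 57x² + 9x + 7) ÷ lead(D) = 8x⁵ ÷ −x³ = −8x². Subtract (−8x²)·D = 8x⁵ + 8x⁴ + 48x³ − 8x². Remainder: −8x⁴ − 9x³ − 49x² + 9x + 7.
Step 5: lead(−8x⁴ − 9x³ − 49x² + 9x + 7) ÷ lead(D) = −8x⁴ ÷ −x³ = 8x. Subtract (8x)·D = −8x⁴ − 8x³ − 48x² + 8x. Remainder: −x³ − x² + x + 7.
Step 6: lead(−x³ − x² + x + 7) ÷ lead(D) = −x³ ÷ −x³ = 1. Subtract (1)·D = −x³ − x² − 6x + 1. Remainder: 7x + 6.

Q(x) = 8x⁵ − x⁴ + 9x³ − 8x² + 8x + 1; R(x) = 7x + 6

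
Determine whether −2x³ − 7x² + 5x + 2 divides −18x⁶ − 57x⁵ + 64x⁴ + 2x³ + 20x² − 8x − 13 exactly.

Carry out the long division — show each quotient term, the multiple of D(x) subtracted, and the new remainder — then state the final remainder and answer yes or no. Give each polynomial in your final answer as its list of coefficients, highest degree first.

Step 1: lead(−18x⁶ − 57x⁵ + 64x⁴ + 2x³ + 20x² − 8x − 13) ÷ lead(D) = −18x⁶ ÷ −2x³ = 9x³. Subtract (9x³)·D = −18x⁶ − 63x⁵ + 45x⁴ + 18x³. Remainder: 6x⁵ + 19x⁴ − 16x³ + 20x² − 8x − 13.
Step 2: lead(6x⁵ + 19x⁴ − 16x³ + 20x² − 8x − 13) ÷ lead(D) = 6x⁵ ÷ −2x³ = −3x². Subtract (−3x²)·D = 6x⁵ + 21x⁴ − 15x³ − 6x². Remainder: −2x⁴ − x³ + 26x² − 8x − 13.
Step 3: lead(−2x⁴ − x³ + 26x² − 8x − 13) ÷ lead(D) = −2x⁴ ÷ −2x³ = x. Subtract (x)·D = −2x⁴ − 7x³ + 5x² + 2x. Remainder: 6x³ + 21x² − 10x − 13.
Step 4: lead(6x³ + 21x² − 10x − 13) ÷ lead(D) = 6x³ ÷ −2x³ = −3. Subtract (−3)·D = 6x³ + 21x² − 15x − 6. Remainder: 5x − 7.

R = [5, -7], so D(x) is not a factor of P(x). no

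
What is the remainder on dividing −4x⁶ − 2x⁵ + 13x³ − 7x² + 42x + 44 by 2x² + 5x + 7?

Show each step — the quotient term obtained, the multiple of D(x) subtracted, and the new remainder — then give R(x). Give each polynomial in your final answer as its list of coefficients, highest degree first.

R = [7, -5]

Step 1: lead(−4x⁶ − 2x⁵ + 13x³ − 7x² + 42x + 44) ÷ lead(D) = −4x⁶ ÷ 2x² = −2x⁴. Subtract (−2x⁴)·D = −4x⁶ − 10x⁵ − 14x⁴. Remainder: 8x⁵ + 14x⁴ + 13x³ − 7x² + 42x + 44.
Step 2: lead(8x⁵ + 14x⁴ + 13x³ − 7x² + 42x + 44) ÷ lead(D) = 8x⁵ ÷ 2x² = 4x³. Subtract (4x³)·D = 8x⁵ + 20x⁴ + 28x³. Remainder: −6x⁴ − 15x³ − 7x² + 42x + 44.
Step 3: lead(−6x⁴ − 15x³ − 7x² + 42x + 44) ÷ lead(D) = −6x⁴ ÷ 2x² = −3x². Subtract (−3x²)·D = −6x⁴ − 15x³ − 21x². Remainder: 14x² + 42x + 44.
Step 4: lead(14x² + 42x + 44) ÷ lead(D) = 14x² ÷ 2x² = 7. Subtract (7)·D = 14x² + 35x + 49. Remainder: 7x − 5.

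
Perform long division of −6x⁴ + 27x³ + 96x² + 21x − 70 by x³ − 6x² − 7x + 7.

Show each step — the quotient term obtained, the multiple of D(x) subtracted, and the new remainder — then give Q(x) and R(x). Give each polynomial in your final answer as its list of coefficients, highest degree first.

Q = [-6, -9]; R = [-7]

Step 1: lead(−6x⁴ + 27x³ + 96x² + 21x − 70) ÷ lead(D) = −6x⁴ ÷ x³ = −6x. Subtract (−6x)·D = −6x⁴ + 36x³ + 42x² − 42x. Remainder: −9x³ + 54x² + 63x − 70.
Step 2: lead(−9x³ + 54x² + 63x − 70) ÷ lead(D) = −9x³ ÷ x³ = −9. Subtract (−9)·D = −9x³ + 54x² + 63x − 63. Remainder: −7.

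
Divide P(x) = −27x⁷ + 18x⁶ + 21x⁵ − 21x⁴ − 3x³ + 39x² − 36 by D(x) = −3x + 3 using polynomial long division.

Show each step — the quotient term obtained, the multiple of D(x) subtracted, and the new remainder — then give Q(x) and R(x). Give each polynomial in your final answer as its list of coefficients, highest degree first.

Step 1: lead(−27x⁷ + 18x⁶ + 21x⁵ − 21x⁴ − 3x³ + 39x² − 36) ÷ lead(D) = −27x⁷ ÷ −3x = 9x⁶. Subtract (9x⁶)·D = −27x⁷ + 27x⁶. Remainder: −9x⁶ + 21x⁵ − 21x⁴ − 3x³ + 39x² − 36.
Step 2: lead(−9x⁶ + 21x⁵ − 21x⁴ − 3x³ + 39x² − 36) ÷ lead(D) = −9x⁶ ÷ −3x = 3x⁵. Subtract (3x⁵)·D = −9x⁶ + 9x⁵. Remainder: 12x⁵ − 21x⁴ − 3x³ + 39x² − 36.
Step 3: lead(12x⁵ − 21x⁴ − 3x³ + 39x² − 36) ÷ lead(D) = 12x⁵ ÷ −3x = −4x⁴. Subtract (−4x⁴)·D = 12x⁵ − 12x⁴. Remainder: −9x⁴ − 3x³ + 39x² − 36.
Step 4: lead(−9x⁴ − 3x³ + 39x² − 36) ÷ lead(D) = −9x⁴ ÷ −3x = 3x³. Subtract (3x³)·D = −9x⁴ + 9x³. Remainder: −12x³ + 39x² − 36.
Step 5: lead(−12x³ + 39x² − 36) ÷ lead(D) = −12x³ ÷ −3x = 4x². Subtract (4x²)·D = −12x³ + 12x². Remainder: 27x² − 36.
Step 6: lead(27x² − 36) ÷ lead(D) = 27x² ÷ −3x = −9x. Subtract (−9x)·D = 27x² − 27x. Remainder: 27x − 36.
Step 7: lead(27x − 36) ÷ lead(D) = 27x ÷ −3x = −9. Subtract (−9)·D = 27x − 27. Remainder: −9.

Q = [9, 3, -4, 3, 4, -9, -9]; R = [-9]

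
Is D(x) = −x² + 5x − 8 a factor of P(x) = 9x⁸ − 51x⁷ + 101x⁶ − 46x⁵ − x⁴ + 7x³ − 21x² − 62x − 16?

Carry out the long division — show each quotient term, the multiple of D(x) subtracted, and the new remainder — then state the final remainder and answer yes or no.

Step 1: lead(9x⁸ − 51x⁷ + 101x⁶ − 46x⁵ − x⁴ + 7x³ − 21x² − 62x − 16) ÷ lead(D) = 9x⁸ ÷ −x² = −9x⁶. Subtract (−9x⁶)·D = 9x⁸ − 45x⁷ + 72x⁶. Remainder: −6x⁷ + 29x⁶ − 46x⁵ − x⁴ + 7x³ − 21x² − 62x − 16.
Step 2: lead(−6x⁷ + 29x⁶ − 46x⁵ − x⁴ + 7x³ − 21x² − 62x − 16) ÷ lead(D) = −6x⁷ ÷ −x² = 6x⁵. Subtract (6x⁵)·D = −6x⁷ + 30x⁶ − 48x⁵. Remainder: −x⁶ + 2x⁵ − x⁴ + 7x³ − 21x² − 62x − 16.
Step 3: lead(−x⁶ + 2x⁵ − x⁴ + 7x³ − 21x² − 62x − 16) ÷ lead(D) = −x⁶ ÷ −x² = x⁴. Subtract (x⁴)·D = −x⁶ + 5x⁵ − 8x⁴. Remainder: −3x⁵ + 7x⁴ + 7x³ − 21x² − 62x − 16.
Step 4: lead(−3x⁵ + 7x⁴ + 7x³ − 21x² − 62x − 16) ÷ lead(D) = −3x⁵ ÷ −x² = 3x³. Subtract (3x³)·D = −3x⁵ + 15x⁴ − 24x³. Remainder: −8x⁴ + 31x³ − 21x² − 62x − 16.
Step 5: lead(−8x⁴ + 31x³ − 21x² − 62x − 16) ÷ lead(D) = −8x⁴ ÷ −x² = 8x². Subtract (8x²)·D = −8x⁴ + 40x³ − 64x². Remainder: −9x³ + 43x² − 62x − 16.
Step 6: lead(−9x³ + 43x² − 62x − 16) ÷ lead(D) = −9x³ ÷ −x² = 9x. Subtract (9x)·D = −9x³ + 45x² − 72x. Remainder: −2x² + 10x − 16.
Step 7: lead(−2x² + 10x − 16) ÷ lead(D) = −2x² ÷ −x² = 2. Subtract (2)·D = −2x² + 10x − 16. Remainder: 0.

R(x) = 0, so D(x) is a factor of P(x). yes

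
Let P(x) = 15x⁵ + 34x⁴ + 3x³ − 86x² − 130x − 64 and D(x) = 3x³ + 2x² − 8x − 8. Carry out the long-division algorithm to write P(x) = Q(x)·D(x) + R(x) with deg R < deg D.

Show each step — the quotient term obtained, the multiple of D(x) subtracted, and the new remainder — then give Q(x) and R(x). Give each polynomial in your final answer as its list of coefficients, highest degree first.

Step 1: lead(15x⁵ + 34x⁴ + 3x³ − 86x² − 130x − 64) ÷ lead(D) = 15x⁵ ÷ 3x³ = 5x². Subtract (5x²)·D = 15x⁵ + 10x⁴ − 40x³ − 40x². Remainder: 24x⁴ + 43x³ − 46x² − 130x − 64.
Step 2: lead(24x⁴ + 43x³ − 46x² − 130x − 64) ÷ lead(D) = 24x⁴ ÷ 3x³ = 8x. Subtract (8x)·D = 24x⁴ + 16x³ − 64x² − 64x. Remainder: 27x³ + 18x² − 66x − 64.
Step 3: lead(27x³ + 18x² − 66x − 64) ÷ lead(D) = 27x³ ÷ 3x³ = 9. Subtract (9)·D = 27x³ + 18x² − 72x − 72. Remainder: 6x + 8.

Q = [5, 8, 9]; R = [6, 8]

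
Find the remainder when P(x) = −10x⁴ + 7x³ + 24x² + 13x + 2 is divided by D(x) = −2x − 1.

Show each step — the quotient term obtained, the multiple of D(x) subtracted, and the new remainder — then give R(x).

Step 1: lead(−10x⁴ + 7x³ + 24x² + 13x + 2) ÷ lead(D) = −10x⁴ ÷ −2x = 5x³. Subtract (5x³)·D = −10x⁴ − 5x³. Remainder: 12x³ + 24x² + 13x + 2.
Step 2: lead(12x³ + 24x² + 13x + 2) ÷ lead(D) = 12x³ ÷ −2x = −6x². Subtract (−6x²)·D = 12x³ + 6x². Remainder: 18x² + 13x + 2.
Step 3: lead(18x² + 13x + 2) ÷ lead(D) = 18x² ÷ −2x = −9x. Subtract (−9x)·D = 18x² + 9x. Remainder: 4x + 2.
Step 4: lead(4x + 2) ÷ lead(D) = 4x ÷ −2x = −2. Subtract (−2)·D = 4x + 2. Remainder: 0.

R(x) = 0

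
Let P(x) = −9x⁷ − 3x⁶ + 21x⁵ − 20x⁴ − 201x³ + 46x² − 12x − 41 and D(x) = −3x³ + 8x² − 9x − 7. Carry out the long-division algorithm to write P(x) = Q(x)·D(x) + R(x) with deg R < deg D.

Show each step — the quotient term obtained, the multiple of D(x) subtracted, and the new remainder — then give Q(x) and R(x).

Q(x) = 3x⁴ + 9x³ + 8x² − 6x + 6; R(x) = 1

Step 1: lead(−9x⁷ − 3x⁶ + 21x⁵ − 20x⁴ − 201x³ + 46x² − 12x − 41) ÷ lead(D) = −9x⁷ ÷ −3x³ = 3x⁴. Subtract (3x⁴)·D = −9x⁷ + 24x⁶ − 27x⁵ − 21x⁴. Remainder: −27x⁶ + 48x⁵ + x⁴ − 201x³ + 46x² − 12x − 41.
Step 2: lead(−27x⁶ + 48x⁵ + x⁴ − 201x³ + 46x² − 12x − 41) ÷ lead(D) = −27x⁶ ÷ −3x³ = 9x³. Subtract (9x³)·D = −27x⁶ + 72x⁵ − 81x⁴ − 63x³. Remainder: −24x⁵ + 82x⁴ − 138x³ + 46x² − 12x − 41.
Step 3: lead(−24x⁵ + 82x⁴ − 138x³ + 46x² − 12x − 41) ÷ lead(D) = −24x⁵ ÷ −3x³ = 8x². Subtract (8x²)·D = −24x⁵ + 64x⁴ − 72x³ − 56x². Remainder: 18x⁴ − 66x³ + 102x² − 12x − 41.
Step 4: lead(18x⁴ − 66x³ + 102x² − 12x − 41) ÷ lead(D) = 18x⁴ ÷ −3x³ = −6x. Subtract (−6x)·D = 18x⁴ − 48x³ + 54x² + 42x. Remainder: −18x³ + 48x² − 54x − 41.
Step 5: lead(−18x³ + 48x² − 54x − 41) ÷ lead(D) = −18x³ ÷ −3x³ = 6. Subtract (6)·D = −18x³ + 48x² − 54x − 42. Remainder: 1.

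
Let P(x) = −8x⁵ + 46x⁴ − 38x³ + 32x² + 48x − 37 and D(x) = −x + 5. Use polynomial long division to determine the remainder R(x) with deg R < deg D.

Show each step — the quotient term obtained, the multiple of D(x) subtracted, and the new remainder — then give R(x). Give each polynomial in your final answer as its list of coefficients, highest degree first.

R = [3]

Step 1: lead(−8x⁵ + 46x⁴ − 38x³ + 32x² + 48x − 37) ÷ lead(D) = −8x⁵ ÷ −x = 8x⁴. Subtract (8x⁴)·D = −8x⁵ + 40x⁴. Remainder: 6x⁴ − 38x³ + 32x² + 48x − 37.
Step 2: lead(6x⁴ − 38x³ + 32x² + 48x − 37) ÷ lead(D) = 6x⁴ ÷ −x = −6x³. Subtract (−6x³)·D = 6x⁴ − 30x³. Remainder: −8x³ + 32x² + 48x − 37.
Step 3: lead(−8x³ + 32x² + 48x − 37) ÷ lead(D) = −8x³ ÷ −x = 8x². Subtract (8x²)·D = −8x³ + 40x². Remainder: −8x² + 48x − 37.
Step 4: lead(−8x² + 48x − 37) ÷ lead(D) = −8x² ÷ −x = 8x. Subtract (8x)·D = −8x² + 40x. Remainder: 8x − 37.
Step 5: lead(8x − 37) ÷ lead(D) = 8x ÷ −x = −8. Subtract (−8)·D = 8x − 40. Remainder: 3.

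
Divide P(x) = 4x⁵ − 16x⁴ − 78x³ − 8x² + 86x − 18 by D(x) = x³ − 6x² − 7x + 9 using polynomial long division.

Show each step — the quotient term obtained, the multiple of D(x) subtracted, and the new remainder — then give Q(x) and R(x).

Step 1: lead(4x⁵ − 16x⁴ − 78x³ − 8x² + 86x − 18) ÷ lead(D) = 4x⁵ ÷ x³ = 4x². Subtract (4x²)·D = 4x⁵ − 24x⁴ − 28x³ + 36x². Remainder: 8x⁴ − 50x³ − 44x² + 86x − 18.
Step 2: lead(8x⁴ − 50x³ − 44x² + 86x − 18) ÷ lead(D) = 8x⁴ ÷ x³ = 8x. Subtract (8x)·D = 8x⁴ − 48x³ − 56x² + 72x. Remainder: −2x³ + 12x² + 14x − 18.
Step 3: lead(−2x³ + 12x² + 14x − 18) ÷ lead(D) = −2x³ ÷ x³ = −2. Subtract (−2)·D = −2x³ + 12x² + 14x − 18. Remainder: 0.

Q(x) = 4x² + 8x − 2; R(x) = 0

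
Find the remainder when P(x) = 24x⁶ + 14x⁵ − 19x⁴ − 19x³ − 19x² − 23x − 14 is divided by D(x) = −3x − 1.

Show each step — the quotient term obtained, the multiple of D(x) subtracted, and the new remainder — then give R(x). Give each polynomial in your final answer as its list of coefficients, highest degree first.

R = [-8]

Step 1: lead(24x⁶ + 14x⁵ − 19x⁴ − 19x³ − 19x² − 23x − 14) ÷ lead(D) = 24x⁶ ÷ −3x = −8x⁵. Subtract (−8x⁵)·D = 24x⁶ + 8x⁵. Remainder: 6x⁵ − 19x⁴ − 19x³ − 19x² − 23x − 14.
Step 2: lead(6x⁵ − 19x⁴ − 19x³ − 19x² − 23x − 14) ÷ lead(D) = 6x⁵ ÷ −3x = −2x⁴. Subtract (−2x⁴)·D = 6x⁵ + 2x⁴. Remainder: −21x⁴ − 19x³ − 19x² − 23x − 14.
Step 3: lead(−21x⁴ − 19x³ − 19x² − 23x − 14) ÷ lead(D) = −21x⁴ ÷ −3x = 7x³. Subtract (7x³)·D = −21x⁴ − 7x³. Remainder: −12x³ − 19x² − 23x − 14.
Step 4: lead(−12x³ − 19x² − 23x − 14) ÷ lead(D) = −12x³ ÷ −3x = 4x². Subtract (4x²)·D = −12x³ − 4x². Remainder: −15x² − 23x − 14.
Step 5: lead(−15x² − 23x − 14) ÷ lead(D) = −15x² ÷ −3x = 5x. Subtract (5x)·D = −15x² − 5x. Remainder: −18x − 14.
Step 6: lead(−18x − 14) ÷ lead(D) = −18x ÷ −3x = 6. Subtract (6)·D = −18x − 6. Remainder: −8.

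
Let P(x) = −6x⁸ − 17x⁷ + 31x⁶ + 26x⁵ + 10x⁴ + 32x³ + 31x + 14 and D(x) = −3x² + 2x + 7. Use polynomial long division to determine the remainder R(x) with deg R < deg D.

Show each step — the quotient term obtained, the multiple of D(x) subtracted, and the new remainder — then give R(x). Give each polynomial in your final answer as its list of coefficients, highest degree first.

Step 1: lead(−6x⁸ − 17x⁷ + 31x⁶ + 26x⁵ + 10x⁴ + 32x³ + 31x + 14) ÷ lead(D) = −6x⁸ ÷ −3x² = 2x⁶. Subtract (2x⁶)·D = −6x⁸ + 4x⁷ + 14x⁶. Remainder: −21x⁷ + 17x⁶ + 26x⁵ + 10x⁴ + 32x³ + 31x + 14.
Step 2: lead(−21x⁷ + 17x⁶ + 26x⁵ + 10x⁴ + 32x³ + 31x + 14) ÷ lead(D) = −21x⁷ ÷ −3x² = 7x⁵. Subtract (7x⁵)·D = −21x⁷ + 14x⁶ + 49x⁵. Remainder: 3x⁶ − 23x⁵ + 10x⁴ + 32x³ + 31x + 14.
Step 3: lead(3x⁶ − 23x⁵ + 10x⁴ + 32x³ + 31x + 14) ÷ lead(D) = 3x⁶ ÷ −3x² = −x⁴. Subtract (−x⁴)·D = 3x⁶ − 2x⁵ − 7x⁴. Remainder: −21x⁵ + 17x⁴ + 32x³ + 31x + 14.
Step 4: lead(−21x⁵ + 17x⁴ + 32x³ + 31x + 14) ÷ lead(D) = −21x⁵ ÷ −3x² = 7x³. Subtract (7x³)·D = −21x⁵ + 14x⁴ + 49x³. Remainder: 3x⁴ − 17x³ + 31x + 14.
Step 5: lead(3x⁴ − 17x³ + 31x + 14) ÷ lead(D) = 3x⁴ ÷ −3x² = −x². Subtract (−x²)·D = 3x⁴ − 2x³ − 7x². Remainder: −15x³ + 7x² + 31x + 14.
Step 6: lead(−15x³ + 7x² + 31x + 14) ÷ lead(D) = −15x³ ÷ −3x² = 5x. Subtract (5x)·D = −15x³ + 10x² + 35x. Remainder: −3x² − 4x + 14.
Step 7: lead(−3x² − 4x + 14) ÷ lead(D) = −3x² ÷ −3x² = 1. Subtract (1)·D = −3x² + 2x + 7. Remainder: −6x + 7.

R = [-6, 7]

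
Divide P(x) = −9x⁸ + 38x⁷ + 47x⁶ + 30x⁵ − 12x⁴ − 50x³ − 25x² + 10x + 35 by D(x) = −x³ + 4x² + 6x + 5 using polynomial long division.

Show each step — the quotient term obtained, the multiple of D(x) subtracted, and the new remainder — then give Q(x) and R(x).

Q(x) = 9x⁵ − 2x⁴ − x³ − x² − 8x + 7; R(x) = 8x

Step 1: lead(−9x⁸ + 38x⁷ + 47x⁶ + 30x⁵ − 12x⁴ − 50x³ − 25x² + 10x + 35) ÷ lead(D) = −9x⁸ ÷ −x³ = 9x⁵. Subtract (9x⁵)·D = −9x⁸ + 36x⁷ + 54x⁶ + 45x⁵. Remainder: 2x⁷ − 7x⁶ − 15x⁵ − 12x⁴ − 50x³ − 25x² + 10x + 35.
Step 2: lead(2x⁷ − 7x⁶ − 15x⁵ − 12x⁴ − 50x³ − 25x² + 10x + 35) ÷ lead(D) = 2x⁷ ÷ −x³ = −2x⁴. Subtract (−2x⁴)·D = 2x⁷ − 8x⁶ − 12x⁵ − 10x⁴. Remainder: x⁶ − 3x⁵ − 2x⁴ − 50x³ − 25x² + 10x + 35.
Step 3: lead(x⁶ − 3x⁵ − 2x⁴ − 50x³ − 25x² + 10x + 35) ÷ lead(D) = x⁶ ÷ −x³ = −x³. Subtract (−x³)·D = x⁶ − 4x⁵ − 6x⁴ − 5x³. Remainder: x⁵ + 4x⁴ − 45x³ − 25x² + 10x + 35.
Step 4: lead(x⁵ + 4x⁴ − 45x³ − 25x² + 10x + 35) ÷ lead(D) = x⁵ ÷ −x³ = −x². Subtract (−x²)·D = x⁵ − 4x⁴ − 6x³ − 5x². Remainder: 8x⁴ − 39x³ − 20x² + 10x + 35.
Step 5: lead(8x⁴ − 39x³ − 20x² + 10x + 35) ÷ lead(D) = 8x⁴ ÷ −x³ = −8x. Subtract (−8x)·D = 8x⁴ − 32x³ − 48x² − 40x. Remainder: −7x³ + 28x² + 50x + 35.
Step 6: lead(−7x³ + 28x² + 50x + 35) ÷ lead(D) = −7x³ ÷ −x³ = 7. Subtract (7)·D = −7x³ + 28x² + 42x + 35. Remainder: 8x.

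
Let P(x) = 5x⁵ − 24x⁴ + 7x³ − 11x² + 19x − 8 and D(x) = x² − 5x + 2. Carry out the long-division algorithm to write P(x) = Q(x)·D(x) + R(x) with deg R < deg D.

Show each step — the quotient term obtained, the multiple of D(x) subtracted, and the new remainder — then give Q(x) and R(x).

Q(x) = 5x³ + x² + 2x − 3; R(x) = −2

Step 1: lead(5x⁵ − 24x⁴ + 7x³ − 11x² + 19x − 8) ÷ lead(D) = 5x⁵ ÷ x² = 5x³. Subtract (5x³)·D = 5x⁵ − 25x⁴ + 10x³. Remainder: x⁴ − 3x³ − 11x² + 19x − 8.
Step 2: lead(x⁴ − 3x³ − 11x² + 19x − 8) ÷ lead(D) = x⁴ ÷ x² = x². Subtract (x²)·D = x⁴ − 5x³ + 2x². Remainder: 2x³ − 13x² + 19x − 8.
Step 3: lead(2x³ − 13x² + 19x − 8) ÷ lead(D) = 2x³ ÷ x² = 2x. Subtract (2x)·D = 2x³ − 10x² + 4x. Remainder: −3x² + 15x − 8.
Step 4: lead(−3x² + 15x − 8) ÷ lead(D) = −3x² ÷ x² = −3. Subtract (−3)·D = −3x² + 15x − 6. Remainder: −2.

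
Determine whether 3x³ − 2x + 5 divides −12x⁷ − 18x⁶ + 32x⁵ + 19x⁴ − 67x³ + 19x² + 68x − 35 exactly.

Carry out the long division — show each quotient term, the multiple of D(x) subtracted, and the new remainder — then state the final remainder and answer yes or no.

R(x) = −3x² + 9x, so D(x) is not a factor of P(x). no

Step 1: lead(−12x⁷ − 18x⁶ + 32x⁵ + 19x⁴ − 67x³ + 19x² + 68x − 35) ÷ lead(D) = −12x⁷ ÷ 3x³ = −4x⁴. Subtract (−4x⁴)·D = −12x⁷ + 8x⁵ − 20x⁴. Remainder: −18x⁶ + 24x⁵ + 39x⁴ − 67x³ + 19x² + 68x − 35.
Step 2: lead(−18x⁶ + 24x⁵ + 39x⁴ − 67x³ + 19x² + 68x − 35) ÷ lead(D) = −18x⁶ ÷ 3x³ = −6x³. Subtract (−6x³)·D = −18x⁶ + 12x⁴ − 30x³. Remainder: 24x⁵ + 27x⁴ − 37x³ + 19x² + 68x − 35.
Step 3: lead(24x⁵ + 27x⁴ − 37x³ + 19x² + 68x − 35) ÷ lead(D) = 24x⁵ ÷ 3x³ = 8x². Subtract (8x²)·D = 24x⁵ − 16x³ + 40x². Remainder: 27x⁴ − 21x³ − 21x² + 68x − 35.
Step 4: lead(27x⁴ − 21x³ − 21x² + 68x − 35) ÷ lead(D) = 27x⁴ ÷ 3x³ = 9x. Subtract (9x)·D = 27x⁴ − 18x² + 45x. Remainder: −21x³ − 3x² + 23x − 35.
Step 5: lead(−21x³ − 3x² + 23x − 35) ÷ lead(D) = −21x³ ÷ 3x³ = −7. Subtract (−7)·D = −21x³ + 14x − 35. Remainder: −3x² + 9x.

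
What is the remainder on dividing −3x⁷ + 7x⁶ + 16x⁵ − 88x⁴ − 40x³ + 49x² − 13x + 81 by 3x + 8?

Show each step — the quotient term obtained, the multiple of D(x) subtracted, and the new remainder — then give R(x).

R(x) = 9

Step 1: lead(−3x⁷ + 7x⁶ + 16x⁵ − 88x⁴ − 40x³ + 49x² − 13x + 81) ÷ lead(D) = −3x⁷ ÷ 3x = −x⁶. Subtract (−x⁶)·D = −3x⁷ − 8x⁶. Remainder: 15x⁶ + 16x⁵ − 88x⁴ − 40x³ + 49x² − 13x + 81.
Step 2: lead(15x⁶ + 16x⁵ − 88x⁴ − 40x³ + 49x² − 13x + 81) ÷ lead(D) = 15x⁶ ÷ 3x = 5x⁵. Subtract (5x⁵)·D = 15x⁶ + 40x⁵. Remainder: −24x⁵ − 88x⁴ − 40x³ + 49x² − 13x + 81.
Step 3: lead(−24x⁵ − 88x⁴ − 40x³ + 49x² − 13x + 81) ÷ lead(D) = −24x⁵ ÷ 3x = −8x⁴. Subtract (−8x⁴)·D = −24x⁵ − 64x⁴. Remainder: −24x⁴ − 40x³ + 49x² − 13x + 81.
Step 4: lead(−24x⁴ − 40x³ + 49x² − 13x + 81) ÷ lead(D) = −24x⁴ ÷ 3x = −8x³. Subtract (−8x³)·D = −24x⁴ − 64x³. Remainder: 24x³ + 49x² − 13x + 81.
Step 5: lead(24x³ + 49x² − 13x + 81) ÷ lead(D) = 24x³ ÷ 3x = 8x². Subtract (8x²)·D = 24x³ + 64x². Remainder: −15x² − 13x + 81.
Step 6: lead(−15x² − 13x + 81) ÷ lead(D) = −15x² ÷ 3x = −5x. Subtract (−5x)·D = −15x² − 40x. Remainder: 27x + 81.
Step 7: lead(27x + 81) ÷ lead(D) = 27x ÷ 3x = 9. Subtract (9)·D = 27x + 72. Remainder: 9.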